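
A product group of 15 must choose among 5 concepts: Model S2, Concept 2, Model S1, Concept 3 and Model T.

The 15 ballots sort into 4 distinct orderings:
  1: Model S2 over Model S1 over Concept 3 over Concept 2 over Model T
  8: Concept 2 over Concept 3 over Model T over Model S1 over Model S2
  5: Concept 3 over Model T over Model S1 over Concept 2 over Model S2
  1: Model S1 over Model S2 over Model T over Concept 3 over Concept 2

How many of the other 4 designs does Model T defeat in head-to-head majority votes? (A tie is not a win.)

Model T against each rival (15 engineers):
Model T vs Model S2: Model T wins 13–2.
Model T vs Concept 2: Model T is ranked higher on 5+1 = 6 ballots, Concept 2 on 9. Concept 2 wins 9–6.
Model T vs Model S1: Model T, 13–2.
Model T vs Concept 3: Concept 3, 14–1.
Model T beats Model S2, Model S1; loses to Concept 2, Concept 3 — 2 pairwise wins.

2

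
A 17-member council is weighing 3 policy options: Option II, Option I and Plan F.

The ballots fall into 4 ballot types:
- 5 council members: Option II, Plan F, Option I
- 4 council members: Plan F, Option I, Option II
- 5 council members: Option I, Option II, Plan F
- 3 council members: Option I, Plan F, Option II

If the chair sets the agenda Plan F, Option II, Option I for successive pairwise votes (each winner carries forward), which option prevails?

Option I

Round 1: Plan F vs Option II — 7–10, Option II advances.
Round 2: Option II vs Option I — 5–12, Option I advances.
The agenda winner is Option I.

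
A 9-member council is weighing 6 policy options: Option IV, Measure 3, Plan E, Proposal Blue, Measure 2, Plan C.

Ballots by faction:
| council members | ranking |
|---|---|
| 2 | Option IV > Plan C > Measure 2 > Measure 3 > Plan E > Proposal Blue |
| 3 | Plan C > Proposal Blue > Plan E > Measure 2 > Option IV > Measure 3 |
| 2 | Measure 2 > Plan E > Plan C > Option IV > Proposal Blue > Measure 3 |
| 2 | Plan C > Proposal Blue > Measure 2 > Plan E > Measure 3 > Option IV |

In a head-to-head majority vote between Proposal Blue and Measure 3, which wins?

Proposal Blue

Ballots ranking Proposal Blue above Measure 3: 3 + 2 + 2 = 7.
Ballots ranking Measure 3 above Proposal Blue: 9 − 7 = 2.
Proposal Blue wins the head-to-head 7–2.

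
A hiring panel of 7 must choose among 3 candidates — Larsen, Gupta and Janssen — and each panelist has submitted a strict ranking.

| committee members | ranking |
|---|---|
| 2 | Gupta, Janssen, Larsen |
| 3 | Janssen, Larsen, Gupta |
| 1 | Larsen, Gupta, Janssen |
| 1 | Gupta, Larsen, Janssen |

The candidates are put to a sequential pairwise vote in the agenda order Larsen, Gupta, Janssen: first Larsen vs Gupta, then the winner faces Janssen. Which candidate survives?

Janssen

Round 1: Larsen vs Gupta — 4–3, Larsen advances.
Round 2: Larsen vs Janssen — 2–5, Janssen advances.
Janssen survives the agenda.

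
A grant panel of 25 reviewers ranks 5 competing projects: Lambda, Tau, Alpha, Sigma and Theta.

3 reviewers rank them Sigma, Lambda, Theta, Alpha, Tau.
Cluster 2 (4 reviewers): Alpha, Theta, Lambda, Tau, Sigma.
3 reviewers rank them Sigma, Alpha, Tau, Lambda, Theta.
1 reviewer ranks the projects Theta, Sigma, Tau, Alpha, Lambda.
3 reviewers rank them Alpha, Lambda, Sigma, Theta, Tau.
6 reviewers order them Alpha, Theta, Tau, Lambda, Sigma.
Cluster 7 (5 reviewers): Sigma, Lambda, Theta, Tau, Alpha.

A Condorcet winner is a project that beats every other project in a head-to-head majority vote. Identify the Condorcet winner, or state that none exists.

Alpha

Head-to-head results (25 reviewers):
Lambda vs Tau: Lambda is ranked higher on 3+4+3+5 = 15 ballots, Tau on 10. Lambda wins 15–10.
Lambda vs Alpha: Lambda preferred on 3+5 = 8 ballots; Alpha wins 17–8.
Lambda vs Sigma: Lambda is ranked higher on 4+3+6 = 13 ballots, Sigma on 12. Lambda wins 13–12.
Lambda vs Theta: Lambda wins 14–11.
Tau–Alpha: Alpha 19–6.
Tau vs Sigma: Tau preferred on 4+6 = 10 ballots; Sigma wins 15–10.
Tau vs Theta: 3 to 22, Theta.
Alpha vs Sigma: 13 to 12, Alpha.
Alpha vs Theta: 4+3+3+6 = 16 for Alpha, 9 for Theta — Alpha by 16–9.
Sigma vs Theta: Sigma preferred on 3+3+3+5 = 14 ballots; Sigma wins 14–11.
Only Alpha has no losses; Alpha is the Condorcet winner.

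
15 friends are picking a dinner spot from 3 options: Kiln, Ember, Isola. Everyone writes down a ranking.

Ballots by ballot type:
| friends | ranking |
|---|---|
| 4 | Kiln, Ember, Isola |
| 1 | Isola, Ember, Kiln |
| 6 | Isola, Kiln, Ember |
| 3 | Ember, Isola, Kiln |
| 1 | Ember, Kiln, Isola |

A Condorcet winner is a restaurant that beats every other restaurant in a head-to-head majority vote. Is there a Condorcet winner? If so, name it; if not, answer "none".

Check each pair by majority over 15 ballots:
Kiln vs Ember: Kiln preferred on 4+6 = 10 ballots; Kiln wins 10–5.
Kiln vs Isola: 5 to 10, Isola.
Ember vs Isola: Ember wins 8–7.
Every restaurant loses at least once (Kiln loses to Isola; Ember loses to Kiln; Isola loses to Ember). The majority relation contains the cycle Kiln > Ember > Isola > Kiln, so there is no Condorcet winner.

none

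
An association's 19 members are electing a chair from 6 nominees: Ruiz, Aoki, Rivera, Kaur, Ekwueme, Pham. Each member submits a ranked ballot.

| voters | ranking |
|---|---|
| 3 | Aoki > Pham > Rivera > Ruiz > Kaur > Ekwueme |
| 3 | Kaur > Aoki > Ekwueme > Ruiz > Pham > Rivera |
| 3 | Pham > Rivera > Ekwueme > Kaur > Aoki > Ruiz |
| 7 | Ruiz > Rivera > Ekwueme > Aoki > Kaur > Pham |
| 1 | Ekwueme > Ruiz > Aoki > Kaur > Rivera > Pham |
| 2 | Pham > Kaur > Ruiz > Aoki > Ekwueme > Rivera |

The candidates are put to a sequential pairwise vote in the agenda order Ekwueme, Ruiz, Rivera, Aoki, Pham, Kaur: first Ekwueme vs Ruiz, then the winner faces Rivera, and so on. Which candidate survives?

Round 1: Ekwueme vs Ruiz — 7–12, Ruiz advances.
Round 2: Ruiz vs Rivera — 13–6, Ruiz advances.
Round 3: Ruiz vs Aoki — 10–9, Ruiz advances.
Round 4: Ruiz vs Pham — 11–8, Ruiz advances.
Round 5: Ruiz vs Kaur — 11–8, Ruiz advances.
The agenda winner is Ruiz.

Ruiz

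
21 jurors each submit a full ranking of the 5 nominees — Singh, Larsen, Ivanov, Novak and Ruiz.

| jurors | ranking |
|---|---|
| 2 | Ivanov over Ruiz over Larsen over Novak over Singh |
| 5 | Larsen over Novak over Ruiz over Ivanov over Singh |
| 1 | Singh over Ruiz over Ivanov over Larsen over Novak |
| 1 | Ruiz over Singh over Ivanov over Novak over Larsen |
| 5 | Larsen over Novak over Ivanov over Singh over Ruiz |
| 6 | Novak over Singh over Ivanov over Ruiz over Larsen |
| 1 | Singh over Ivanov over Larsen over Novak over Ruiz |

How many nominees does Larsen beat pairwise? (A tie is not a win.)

Larsen against each rival (21 jurors):
Larsen vs Singh: Larsen, 12–9.
Larsen vs Ivanov: Larsen is ranked higher on 5+5 = 10 ballots, Ivanov on 11. Ivanov wins 11–10.
Larsen–Novak: Larsen 14–7.
Larsen vs Ruiz: Larsen, 11–10.
Larsen beats Singh, Novak, Ruiz; loses to Ivanov — 3 pairwise wins.

3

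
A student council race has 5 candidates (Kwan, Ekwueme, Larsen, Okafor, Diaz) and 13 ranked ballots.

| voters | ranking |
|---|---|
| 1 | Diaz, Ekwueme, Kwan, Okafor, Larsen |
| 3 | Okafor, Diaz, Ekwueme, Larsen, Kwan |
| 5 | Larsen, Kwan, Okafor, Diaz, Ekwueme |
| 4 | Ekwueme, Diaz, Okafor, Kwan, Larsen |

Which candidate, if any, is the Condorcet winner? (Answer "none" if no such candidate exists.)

Okafor

Head-to-head results (13 voters):
Kwan–Ekwueme: Ekwueme 8–5.
Kwan vs Larsen: Larsen, 8–5.
Kwan–Okafor: Okafor 7–6.
Kwan–Diaz: Diaz 8–5.
Ekwueme vs Larsen: Ekwueme wins 8–5.
Ekwueme vs Okafor: Okafor, 8–5.
Ekwueme vs Diaz: Diaz, 9–4.
Larsen–Okafor: Okafor 8–5.
Larsen vs Diaz: Diaz, 8–5.
Okafor vs Diaz: Okafor, 8–5.
Okafor beats each of Kwan, Ekwueme, Larsen, Diaz — Okafor is the Condorcet winner.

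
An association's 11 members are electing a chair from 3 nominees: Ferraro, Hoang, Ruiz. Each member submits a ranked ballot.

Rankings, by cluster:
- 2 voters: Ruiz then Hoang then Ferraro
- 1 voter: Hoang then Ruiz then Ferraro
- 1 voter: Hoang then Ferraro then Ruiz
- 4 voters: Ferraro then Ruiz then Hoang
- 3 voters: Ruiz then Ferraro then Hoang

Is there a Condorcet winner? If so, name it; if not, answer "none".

Ruiz

Head-to-head results (11 voters):
Ferraro vs Hoang: Ferraro wins 7–4.
Ferraro vs Ruiz: Ruiz wins 6–5.
Hoang vs Ruiz: Ruiz wins 9–2.
Ruiz defeats every rival head-to-head and is the Condorcet winner.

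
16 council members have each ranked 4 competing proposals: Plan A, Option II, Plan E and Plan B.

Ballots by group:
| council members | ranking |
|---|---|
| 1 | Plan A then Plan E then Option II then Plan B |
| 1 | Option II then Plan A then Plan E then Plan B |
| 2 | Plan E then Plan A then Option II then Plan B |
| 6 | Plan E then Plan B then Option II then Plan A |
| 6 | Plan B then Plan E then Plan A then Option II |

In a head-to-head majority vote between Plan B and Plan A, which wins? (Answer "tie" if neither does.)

Plan B

Ballots ranking Plan B above Plan A: 6 + 6 = 12.
Ballots ranking Plan A above Plan B: 16 − 12 = 4.
Plan B wins the head-to-head 12–4.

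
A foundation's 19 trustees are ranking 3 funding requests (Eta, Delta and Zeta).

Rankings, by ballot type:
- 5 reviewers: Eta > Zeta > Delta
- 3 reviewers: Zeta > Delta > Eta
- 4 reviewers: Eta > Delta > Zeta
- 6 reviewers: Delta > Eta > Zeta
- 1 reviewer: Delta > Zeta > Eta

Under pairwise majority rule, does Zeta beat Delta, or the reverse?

Delta

Ballots ranking Zeta above Delta: 5 + 3 = 8.
Ballots ranking Delta above Zeta: 19 − 8 = 11.
Delta wins the head-to-head 11–8.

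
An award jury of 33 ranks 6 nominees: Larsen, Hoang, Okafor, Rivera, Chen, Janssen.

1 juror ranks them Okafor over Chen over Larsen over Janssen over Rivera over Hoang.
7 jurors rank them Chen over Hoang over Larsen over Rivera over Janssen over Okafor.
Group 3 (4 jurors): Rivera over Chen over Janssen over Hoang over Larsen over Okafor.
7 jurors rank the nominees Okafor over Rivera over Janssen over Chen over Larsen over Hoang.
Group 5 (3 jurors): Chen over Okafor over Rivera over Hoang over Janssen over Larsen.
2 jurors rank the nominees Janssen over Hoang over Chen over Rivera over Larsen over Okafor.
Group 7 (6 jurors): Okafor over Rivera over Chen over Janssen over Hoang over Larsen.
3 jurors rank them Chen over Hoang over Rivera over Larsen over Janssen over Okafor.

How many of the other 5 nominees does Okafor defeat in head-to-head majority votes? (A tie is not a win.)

Okafor against each rival (33 jurors):
Okafor vs Larsen: 1+7+3+6 = 17 for Okafor, 16 for Larsen — Okafor by 17–16.
Okafor–Hoang: Okafor 17–16.
Okafor vs Rivera: Okafor preferred on 1+7+3+6 = 17 ballots; Okafor wins 17–16.
Okafor vs Chen: 14 to 19, Chen.
Okafor vs Janssen: 17 to 16, Okafor.
Okafor beats Larsen, Hoang, Rivera, Janssen; loses to Chen — 4 pairwise wins.

4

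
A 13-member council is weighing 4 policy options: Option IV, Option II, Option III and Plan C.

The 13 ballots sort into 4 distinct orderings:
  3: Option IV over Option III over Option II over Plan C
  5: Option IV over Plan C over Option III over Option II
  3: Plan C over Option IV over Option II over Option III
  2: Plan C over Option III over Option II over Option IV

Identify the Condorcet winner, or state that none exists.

Option IV

Pairwise majorities:
Option IV–Option II: Option IV 11–2.
Option IV vs Option III: Option IV, 11–2.
Option IV vs Plan C: Option IV wins 8–5.
Option II–Option III: Option III 10–3.
Option II–Plan C: Plan C 10–3.
Option III vs Plan C: Plan C wins 10–3.
Only Option IV has no losses; Option IV is the Condorcet winner.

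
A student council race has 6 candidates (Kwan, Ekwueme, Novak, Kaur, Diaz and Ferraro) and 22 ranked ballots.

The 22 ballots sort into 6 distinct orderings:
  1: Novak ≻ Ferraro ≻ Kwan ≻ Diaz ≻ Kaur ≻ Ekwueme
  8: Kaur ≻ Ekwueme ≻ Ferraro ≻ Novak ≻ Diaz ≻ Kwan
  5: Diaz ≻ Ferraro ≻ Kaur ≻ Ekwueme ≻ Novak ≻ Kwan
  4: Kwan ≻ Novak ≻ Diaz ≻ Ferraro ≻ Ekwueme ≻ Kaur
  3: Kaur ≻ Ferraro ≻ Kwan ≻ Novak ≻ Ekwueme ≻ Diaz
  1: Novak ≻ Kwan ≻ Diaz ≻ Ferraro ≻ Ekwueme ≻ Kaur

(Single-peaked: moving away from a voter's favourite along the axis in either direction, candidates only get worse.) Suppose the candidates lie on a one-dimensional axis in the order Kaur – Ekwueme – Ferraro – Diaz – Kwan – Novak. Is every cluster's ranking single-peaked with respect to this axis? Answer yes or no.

Axis positions: Kaur=1, Ekwueme=2, Ferraro=3, Diaz=4, Kwan=5, Novak=6.
Cluster 1: ranking walks positions 6-3-5-4-1-2; Ferraro is ranked above Kwan even though Kwan lies between Ferraro and the peak Novak on the axis — preferences dip and rise again. Not single-peaked.
Cluster 2: ranking walks positions 1-2-3-6-4-5; Novak is ranked above Diaz even though Diaz lies between Novak and the peak Kaur on the axis — preferences dip and rise again. Not single-peaked.
Cluster 3: ranking walks positions 4-3-1-2-6-5; Kaur is ranked above Ekwueme even though Ekwueme lies between Kaur and the peak Diaz on the axis — preferences dip and rise again. Not single-peaked.
Cluster 4 (peak Kwan at position 5): ranking walks positions 5-6-4-3-2-1, expanding outward from the peak — single-peaked.
Cluster 5: ranking walks positions 1-3-5-6-2-4; Ferraro is ranked above Ekwueme even though Ekwueme lies between Ferraro and the peak Kaur on the axis — preferences dip and rise again. Not single-peaked.
Cluster 6 (peak Novak at position 6): ranking walks positions 6-5-4-3-2-1, expanding outward from the peak — single-peaked.
Cluster 1 violates single-peakedness, so the profile is not single-peaked on this axis.

no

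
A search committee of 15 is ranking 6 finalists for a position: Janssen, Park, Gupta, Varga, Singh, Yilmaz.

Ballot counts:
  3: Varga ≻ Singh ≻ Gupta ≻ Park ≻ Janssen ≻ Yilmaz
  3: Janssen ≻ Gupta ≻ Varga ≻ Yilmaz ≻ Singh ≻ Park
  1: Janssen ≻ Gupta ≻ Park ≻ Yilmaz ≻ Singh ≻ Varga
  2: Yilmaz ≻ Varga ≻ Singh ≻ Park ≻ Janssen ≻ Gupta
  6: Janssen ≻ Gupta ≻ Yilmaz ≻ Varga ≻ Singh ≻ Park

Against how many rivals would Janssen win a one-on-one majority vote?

Janssen against each rival (15 committee members):
Janssen–Park: Janssen 10–5.
Janssen vs Gupta: Janssen, 12–3.
Janssen vs Varga: Janssen is ranked higher on 3+1+6 = 10 ballots, Varga on 5. Janssen wins 10–5.
Janssen vs Singh: 10 to 5, Janssen.
Janssen vs Yilmaz: 3+3+1+6 = 13 for Janssen, 2 for Yilmaz — Janssen by 13–2.
Janssen beats Park, Gupta, Varga, Singh, Yilmaz — 5 pairwise wins.

5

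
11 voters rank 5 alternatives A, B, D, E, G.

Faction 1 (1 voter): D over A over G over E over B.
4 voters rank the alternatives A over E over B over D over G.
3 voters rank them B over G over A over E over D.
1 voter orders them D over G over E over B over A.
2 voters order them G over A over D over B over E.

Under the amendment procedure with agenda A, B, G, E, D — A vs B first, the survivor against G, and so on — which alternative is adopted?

Round 1: A vs B — 7–4, A advances.
Round 2: A vs G — 5–6, G advances.
Round 3: G vs E — 7–4, G advances.
Round 4: G vs D — 5–6, D advances.
D survives the agenda.

D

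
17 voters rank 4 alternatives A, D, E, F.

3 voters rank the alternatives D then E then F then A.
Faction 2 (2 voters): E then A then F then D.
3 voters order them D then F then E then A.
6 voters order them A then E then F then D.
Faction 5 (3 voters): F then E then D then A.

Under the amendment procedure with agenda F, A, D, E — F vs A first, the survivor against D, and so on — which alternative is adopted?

Round 1: F vs A — 9–8, F advances.
Round 2: F vs D — 11–6, F advances.
Round 3: F vs E — 6–11, E advances.
The agenda winner is E.

E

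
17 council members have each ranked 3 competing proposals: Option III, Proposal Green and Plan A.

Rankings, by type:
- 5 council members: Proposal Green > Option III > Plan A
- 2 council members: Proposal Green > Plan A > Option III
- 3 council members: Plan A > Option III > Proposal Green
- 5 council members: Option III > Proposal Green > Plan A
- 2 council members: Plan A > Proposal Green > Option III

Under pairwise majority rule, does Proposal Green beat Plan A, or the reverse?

Ballots ranking Proposal Green above Plan A: 5 + 2 + 5 = 12.
Ballots ranking Plan A above Proposal Green: 17 − 12 = 5.
Proposal Green wins the head-to-head 12–5.

Proposal Green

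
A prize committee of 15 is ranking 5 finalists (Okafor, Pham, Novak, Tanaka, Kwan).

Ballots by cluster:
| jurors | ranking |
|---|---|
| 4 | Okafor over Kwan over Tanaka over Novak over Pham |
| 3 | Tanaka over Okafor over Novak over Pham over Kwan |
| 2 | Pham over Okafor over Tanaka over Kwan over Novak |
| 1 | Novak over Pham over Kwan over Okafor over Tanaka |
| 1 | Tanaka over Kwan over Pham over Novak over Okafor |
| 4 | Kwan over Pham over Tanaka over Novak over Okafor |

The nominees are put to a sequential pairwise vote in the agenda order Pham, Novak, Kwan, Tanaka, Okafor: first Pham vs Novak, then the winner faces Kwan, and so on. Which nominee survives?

Okafor

Round 1: Pham vs Novak — 7–8, Novak advances.
Round 2: Novak vs Kwan — 4–11, Kwan advances.
Round 3: Kwan vs Tanaka — 9–6, Kwan advances.
Round 4: Kwan vs Okafor — 6–9, Okafor advances.
Okafor survives the agenda.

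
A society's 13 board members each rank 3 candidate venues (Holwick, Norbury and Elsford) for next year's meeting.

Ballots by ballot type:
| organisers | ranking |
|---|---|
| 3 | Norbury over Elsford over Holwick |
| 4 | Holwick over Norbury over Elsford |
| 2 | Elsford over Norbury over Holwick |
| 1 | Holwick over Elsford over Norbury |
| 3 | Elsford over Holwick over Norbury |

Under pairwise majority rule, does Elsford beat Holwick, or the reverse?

Elsford

Ballots ranking Elsford above Holwick: 3 + 2 + 3 = 8.
Ballots ranking Holwick above Elsford: 13 − 8 = 5.
Elsford wins the head-to-head 8–5.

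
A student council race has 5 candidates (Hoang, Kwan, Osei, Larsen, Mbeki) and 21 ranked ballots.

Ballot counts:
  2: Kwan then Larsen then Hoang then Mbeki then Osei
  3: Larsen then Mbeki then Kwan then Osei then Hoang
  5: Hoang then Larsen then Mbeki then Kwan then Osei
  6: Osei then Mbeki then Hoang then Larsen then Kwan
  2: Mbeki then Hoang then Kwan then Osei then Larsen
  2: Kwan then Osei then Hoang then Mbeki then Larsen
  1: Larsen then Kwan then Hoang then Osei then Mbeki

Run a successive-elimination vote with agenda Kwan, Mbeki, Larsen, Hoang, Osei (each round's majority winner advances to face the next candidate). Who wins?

Round 1: Kwan vs Mbeki — 5–16, Mbeki advances.
Round 2: Mbeki vs Larsen — 10–11, Larsen advances.
Round 3: Larsen vs Hoang — 6–15, Hoang advances.
Round 4: Hoang vs Osei — 10–11, Osei advances.
Osei survives the agenda.

Osei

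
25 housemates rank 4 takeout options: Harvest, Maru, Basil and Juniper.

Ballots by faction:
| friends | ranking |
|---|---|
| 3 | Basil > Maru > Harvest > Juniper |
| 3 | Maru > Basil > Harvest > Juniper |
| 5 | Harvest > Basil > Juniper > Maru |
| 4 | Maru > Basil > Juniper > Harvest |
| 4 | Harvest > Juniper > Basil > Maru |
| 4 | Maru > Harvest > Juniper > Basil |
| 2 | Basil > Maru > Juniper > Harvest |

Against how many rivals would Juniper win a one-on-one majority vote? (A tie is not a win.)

0

Juniper against each rival (25 friends):
Juniper vs Harvest: 6 to 19, Harvest.
Juniper vs Maru: 9 to 16, Maru.
Juniper vs Basil: Juniper preferred on 4+4 = 8 ballots; Basil wins 17–8.
Juniper beats no one; loses to Harvest, Maru, Basil — 0 pairwise wins.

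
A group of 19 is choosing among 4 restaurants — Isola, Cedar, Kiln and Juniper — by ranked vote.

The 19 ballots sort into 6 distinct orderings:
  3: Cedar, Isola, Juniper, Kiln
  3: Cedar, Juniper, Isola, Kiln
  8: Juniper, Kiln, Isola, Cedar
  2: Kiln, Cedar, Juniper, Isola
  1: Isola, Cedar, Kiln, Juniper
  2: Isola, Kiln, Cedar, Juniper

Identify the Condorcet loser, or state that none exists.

none

Head-to-head results (19 friends):
Isola vs Cedar: 8+1+2 = 11 for Isola, 8 for Cedar — Isola by 11–8.
Isola–Kiln: Kiln 10–9.
Isola vs Juniper: 3+1+2 = 6 for Isola, 13 for Juniper — Juniper by 13–6.
Cedar–Kiln: Kiln 12–7.
Cedar vs Juniper: 11 to 8, Cedar.
Kiln vs Juniper: 5 to 14, Juniper.
No restaurant is winless: Isola beats Cedar; Cedar beats Juniper; Kiln beats Isola; Juniper beats Isola. There is no Condorcet loser.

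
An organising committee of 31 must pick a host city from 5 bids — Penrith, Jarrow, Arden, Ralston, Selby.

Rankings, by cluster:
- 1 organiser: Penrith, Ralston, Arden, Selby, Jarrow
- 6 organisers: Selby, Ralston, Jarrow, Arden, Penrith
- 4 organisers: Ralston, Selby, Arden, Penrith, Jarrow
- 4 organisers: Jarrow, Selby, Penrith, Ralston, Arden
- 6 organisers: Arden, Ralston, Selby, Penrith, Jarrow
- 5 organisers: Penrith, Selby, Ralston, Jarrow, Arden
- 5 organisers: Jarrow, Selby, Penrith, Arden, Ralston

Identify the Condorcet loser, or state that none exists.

none

Head-to-head results (31 organisers):
Penrith vs Jarrow: 1+4+6+5 = 16 for Penrith, 15 for Jarrow — Penrith by 16–15.
Penrith vs Arden: Penrith is ranked higher on 1+4+5+5 = 15 ballots, Arden on 16. Arden wins 16–15.
Penrith–Ralston: Ralston 16–15.
Penrith vs Selby: 6 to 25, Selby.
Jarrow vs Arden: 6+4+5+5 = 20 for Jarrow, 11 for Arden — Jarrow by 20–11.
Jarrow vs Ralston: Ralston wins 22–9.
Jarrow–Selby: Selby 22–9.
Arden vs Ralston: Arden preferred on 6+5 = 11 ballots; Ralston wins 20–11.
Arden vs Selby: Selby, 24–7.
Ralston vs Selby: 1+4+6 = 11 for Ralston, 20 for Selby — Selby by 20–11.
Each city has at least one pairwise win (Penrith beats Jarrow; Jarrow beats Arden; Arden beats Penrith; Ralston beats Penrith; Selby beats Penrith) — no Condorcet loser.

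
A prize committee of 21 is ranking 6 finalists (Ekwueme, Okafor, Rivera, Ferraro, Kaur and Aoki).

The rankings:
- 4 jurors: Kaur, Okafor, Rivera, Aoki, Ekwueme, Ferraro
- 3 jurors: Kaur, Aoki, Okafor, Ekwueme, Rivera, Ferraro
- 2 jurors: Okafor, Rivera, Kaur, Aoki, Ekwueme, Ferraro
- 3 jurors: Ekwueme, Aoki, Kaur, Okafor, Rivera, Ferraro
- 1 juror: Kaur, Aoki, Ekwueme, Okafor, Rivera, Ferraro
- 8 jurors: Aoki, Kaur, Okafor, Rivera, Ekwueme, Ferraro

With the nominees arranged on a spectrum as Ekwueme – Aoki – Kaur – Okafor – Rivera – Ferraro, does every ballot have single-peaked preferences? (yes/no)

yes

Axis positions: Ekwueme=1, Aoki=2, Kaur=3, Okafor=4, Rivera=5, Ferraro=6.
Cluster 1 (peak Kaur at position 3): ranking walks positions 3-4-5-2-1-6, expanding outward from the peak — single-peaked.
Cluster 2 (peak Kaur at position 3): ranking walks positions 3-2-4-1-5-6, expanding outward from the peak — single-peaked.
Cluster 3 (peak Okafor at position 4): ranking walks positions 4-5-3-2-1-6, expanding outward from the peak — single-peaked.
Cluster 4 (peak Ekwueme at position 1): ranking walks positions 1-2-3-4-5-6, expanding outward from the peak — single-peaked.
Cluster 5 (peak Kaur at position 3): ranking walks positions 3-2-1-4-5-6, expanding outward from the peak — single-peaked.
Cluster 6 (peak Aoki at position 2): ranking walks positions 2-3-4-5-1-6, expanding outward from the peak — single-peaked.
Every ranking is single-peaked on this axis.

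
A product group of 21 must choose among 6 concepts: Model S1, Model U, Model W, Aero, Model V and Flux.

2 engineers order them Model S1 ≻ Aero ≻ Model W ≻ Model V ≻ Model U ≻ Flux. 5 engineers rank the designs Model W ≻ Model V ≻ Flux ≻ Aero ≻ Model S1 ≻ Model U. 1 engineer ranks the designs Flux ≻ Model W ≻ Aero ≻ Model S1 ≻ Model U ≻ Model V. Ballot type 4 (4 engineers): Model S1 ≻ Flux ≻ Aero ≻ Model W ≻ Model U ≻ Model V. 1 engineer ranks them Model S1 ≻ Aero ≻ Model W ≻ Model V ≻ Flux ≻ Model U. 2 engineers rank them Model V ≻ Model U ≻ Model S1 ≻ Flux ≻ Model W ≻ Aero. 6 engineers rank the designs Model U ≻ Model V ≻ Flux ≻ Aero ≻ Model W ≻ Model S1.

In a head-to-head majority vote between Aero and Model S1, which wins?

Aero

Ballots ranking Aero above Model S1: 5 + 1 + 6 = 12.
Ballots ranking Model S1 above Aero: 21 − 12 = 9.
Aero wins the head-to-head 12–9.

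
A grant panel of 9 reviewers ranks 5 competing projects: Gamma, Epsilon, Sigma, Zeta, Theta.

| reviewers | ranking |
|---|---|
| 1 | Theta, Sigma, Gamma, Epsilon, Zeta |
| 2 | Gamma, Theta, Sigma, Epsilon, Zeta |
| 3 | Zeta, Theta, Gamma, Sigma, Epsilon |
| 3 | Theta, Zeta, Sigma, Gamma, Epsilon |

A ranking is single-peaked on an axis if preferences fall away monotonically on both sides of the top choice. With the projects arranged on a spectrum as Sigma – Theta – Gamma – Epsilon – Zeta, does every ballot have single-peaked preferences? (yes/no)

no

Axis positions: Sigma=1, Theta=2, Gamma=3, Epsilon=4, Zeta=5.
Ballot type 1 (peak Theta at position 2): ranking walks positions 2-1-3-4-5, expanding outward from the peak — single-peaked.
Ballot type 2 (peak Gamma at position 3): ranking walks positions 3-2-1-4-5, expanding outward from the peak — single-peaked.
Ballot type 3: ranking walks positions 5-2-3-1-4; Theta is ranked above Epsilon even though Epsilon lies between Theta and the peak Zeta on the axis — preferences dip and rise again. Not single-peaked.
Ballot type 4: ranking walks positions 2-5-1-3-4; Zeta is ranked above Gamma even though Gamma lies between Zeta and the peak Theta on the axis — preferences dip and rise again. Not single-peaked.
Ballot type 3 violates single-peakedness, so the profile is not single-peaked on this axis.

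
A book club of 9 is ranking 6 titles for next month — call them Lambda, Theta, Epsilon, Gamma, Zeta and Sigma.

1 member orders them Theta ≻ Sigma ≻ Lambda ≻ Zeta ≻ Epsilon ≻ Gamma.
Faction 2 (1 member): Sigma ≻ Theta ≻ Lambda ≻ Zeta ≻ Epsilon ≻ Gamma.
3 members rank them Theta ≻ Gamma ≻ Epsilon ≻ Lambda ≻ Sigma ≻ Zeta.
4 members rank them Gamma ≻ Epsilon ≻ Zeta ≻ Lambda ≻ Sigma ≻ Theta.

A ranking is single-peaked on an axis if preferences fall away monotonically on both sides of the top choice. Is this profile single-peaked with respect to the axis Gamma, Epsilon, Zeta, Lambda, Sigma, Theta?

Axis positions: Gamma=1, Epsilon=2, Zeta=3, Lambda=4, Sigma=5, Theta=6.
Faction 1 (peak Theta at position 6): ranking walks positions 6-5-4-3-2-1, expanding outward from the peak — single-peaked.
Faction 2 (peak Sigma at position 5): ranking walks positions 5-6-4-3-2-1, expanding outward from the peak — single-peaked.
Faction 3: ranking walks positions 6-1-2-4-5-3; Gamma is ranked above Sigma even though Sigma lies between Gamma and the peak Theta on the axis — preferences dip and rise again. Not single-peaked.
Faction 4 (peak Gamma at position 1): ranking walks positions 1-2-3-4-5-6, expanding outward from the peak — single-peaked.
Faction 3 violates single-peakedness, so the profile is not single-peaked on this axis.

no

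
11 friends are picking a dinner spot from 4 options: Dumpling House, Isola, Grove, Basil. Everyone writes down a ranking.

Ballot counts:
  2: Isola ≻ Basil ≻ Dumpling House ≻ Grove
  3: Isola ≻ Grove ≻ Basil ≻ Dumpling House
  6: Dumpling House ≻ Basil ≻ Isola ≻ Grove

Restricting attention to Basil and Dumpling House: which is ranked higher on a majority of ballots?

Ballots ranking Basil above Dumpling House: 2 + 3 = 5.
Ballots ranking Dumpling House above Basil: 11 − 5 = 6.
Dumpling House wins the head-to-head 6–5.

Dumpling House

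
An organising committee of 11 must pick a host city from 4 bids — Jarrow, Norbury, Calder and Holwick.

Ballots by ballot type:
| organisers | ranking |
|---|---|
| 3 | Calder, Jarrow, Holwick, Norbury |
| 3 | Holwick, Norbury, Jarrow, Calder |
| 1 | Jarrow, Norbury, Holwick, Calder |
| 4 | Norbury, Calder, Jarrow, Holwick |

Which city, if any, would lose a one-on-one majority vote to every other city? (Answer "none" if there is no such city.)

none

Head-to-head results (11 organisers):
Jarrow–Norbury: Norbury 7–4.
Jarrow vs Calder: Calder, 7–4.
Jarrow vs Holwick: Jarrow wins 8–3.
Norbury–Calder: Norbury 8–3.
Norbury vs Holwick: 5 to 6, Holwick.
Calder–Holwick: Calder 7–4.
Every city wins at least one matchup (Jarrow beats Holwick; Norbury beats Jarrow; Calder beats Jarrow; Holwick beats Norbury), so there is no Condorcet loser.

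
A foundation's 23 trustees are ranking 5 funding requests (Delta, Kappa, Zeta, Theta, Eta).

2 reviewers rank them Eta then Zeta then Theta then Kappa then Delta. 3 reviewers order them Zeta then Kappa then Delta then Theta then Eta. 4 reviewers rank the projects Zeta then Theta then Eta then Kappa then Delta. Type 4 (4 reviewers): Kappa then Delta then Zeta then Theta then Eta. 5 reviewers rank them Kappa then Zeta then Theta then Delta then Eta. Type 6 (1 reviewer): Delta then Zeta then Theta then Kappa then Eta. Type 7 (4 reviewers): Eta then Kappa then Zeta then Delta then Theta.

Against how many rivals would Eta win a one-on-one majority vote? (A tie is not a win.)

Eta against each rival (23 reviewers):
Eta vs Delta: Delta, 13–10.
Eta vs Kappa: Eta preferred on 2+4+4 = 10 ballots; Kappa wins 13–10.
Eta–Zeta: Zeta 17–6.
Eta vs Theta: 6 to 17, Theta.
Eta beats no one; loses to Delta, Kappa, Zeta, Theta — 0 pairwise wins.

0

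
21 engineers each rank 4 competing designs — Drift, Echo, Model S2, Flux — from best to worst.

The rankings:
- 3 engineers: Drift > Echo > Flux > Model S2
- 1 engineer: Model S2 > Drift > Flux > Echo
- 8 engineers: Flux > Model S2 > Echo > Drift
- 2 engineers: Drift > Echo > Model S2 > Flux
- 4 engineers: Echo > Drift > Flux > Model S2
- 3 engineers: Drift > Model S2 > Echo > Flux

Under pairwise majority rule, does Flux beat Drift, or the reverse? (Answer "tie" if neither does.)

Drift

Ballots ranking Flux above Drift: 8.
Ballots ranking Drift above Flux: 21 − 8 = 13.
Drift wins the head-to-head 13–8.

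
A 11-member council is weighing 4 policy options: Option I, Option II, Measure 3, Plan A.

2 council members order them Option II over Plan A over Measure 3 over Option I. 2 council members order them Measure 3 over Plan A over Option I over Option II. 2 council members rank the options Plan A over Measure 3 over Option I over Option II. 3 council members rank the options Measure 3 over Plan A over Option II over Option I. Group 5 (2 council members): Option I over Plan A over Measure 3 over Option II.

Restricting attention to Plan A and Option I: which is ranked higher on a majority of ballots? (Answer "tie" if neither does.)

Plan A

Ballots ranking Plan A above Option I: 2 + 2 + 2 + 3 = 9.
Ballots ranking Option I above Plan A: 11 − 9 = 2.
Plan A wins the head-to-head 9–2.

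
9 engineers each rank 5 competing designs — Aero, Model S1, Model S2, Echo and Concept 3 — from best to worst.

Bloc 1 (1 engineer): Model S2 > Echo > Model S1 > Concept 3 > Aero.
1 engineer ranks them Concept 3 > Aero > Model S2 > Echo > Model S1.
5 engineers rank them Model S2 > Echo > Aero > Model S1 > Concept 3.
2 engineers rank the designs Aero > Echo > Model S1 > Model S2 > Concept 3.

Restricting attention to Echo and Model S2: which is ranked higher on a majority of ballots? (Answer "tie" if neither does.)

Ballots ranking Echo above Model S2: 2.
Ballots ranking Model S2 above Echo: 9 − 2 = 7.
Model S2 wins the head-to-head 7–2.

Model S2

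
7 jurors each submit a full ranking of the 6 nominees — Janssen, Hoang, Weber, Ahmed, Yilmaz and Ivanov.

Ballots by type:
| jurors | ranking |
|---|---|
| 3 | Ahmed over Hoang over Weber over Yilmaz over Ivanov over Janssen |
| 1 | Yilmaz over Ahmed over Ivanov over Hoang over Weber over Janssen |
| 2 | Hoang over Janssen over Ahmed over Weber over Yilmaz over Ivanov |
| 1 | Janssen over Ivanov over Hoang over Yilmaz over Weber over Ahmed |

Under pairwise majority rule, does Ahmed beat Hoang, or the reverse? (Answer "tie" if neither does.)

Ballots ranking Ahmed above Hoang: 3 + 1 = 4.
Ballots ranking Hoang above Ahmed: 7 − 4 = 3.
Ahmed wins the head-to-head 4–3.

Ahmed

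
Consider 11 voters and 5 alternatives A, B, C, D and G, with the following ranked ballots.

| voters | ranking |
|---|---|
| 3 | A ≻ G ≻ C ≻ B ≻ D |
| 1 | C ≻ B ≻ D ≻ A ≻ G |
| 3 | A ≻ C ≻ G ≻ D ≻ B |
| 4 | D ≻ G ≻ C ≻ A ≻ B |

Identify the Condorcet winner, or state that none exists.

A

Head-to-head results (11 voters):
A vs B: 3+3+4 = 10 for A, 1 for B — A by 10–1.
A vs C: 3+3 = 6 for A, 5 for C — A by 6–5.
A vs D: A is ranked higher on 3+3 = 6 ballots, D on 5. A wins 6–5.
A vs G: 7 to 4, A.
B vs C: B preferred on 0 ballots; C wins 11–0.
B vs D: B is ranked higher on 3+1 = 4 ballots, D on 7. D wins 7–4.
B vs G: B preferred on 1 ballot; G wins 10–1.
C vs D: C preferred on 3+1+3 = 7 ballots; C wins 7–4.
C vs G: C is ranked higher on 1+3 = 4 ballots, G on 7. G wins 7–4.
D vs G: D preferred on 1+4 = 5 ballots; G wins 6–5.
A beats each of B, C, D, G — A is the Condorcet winner.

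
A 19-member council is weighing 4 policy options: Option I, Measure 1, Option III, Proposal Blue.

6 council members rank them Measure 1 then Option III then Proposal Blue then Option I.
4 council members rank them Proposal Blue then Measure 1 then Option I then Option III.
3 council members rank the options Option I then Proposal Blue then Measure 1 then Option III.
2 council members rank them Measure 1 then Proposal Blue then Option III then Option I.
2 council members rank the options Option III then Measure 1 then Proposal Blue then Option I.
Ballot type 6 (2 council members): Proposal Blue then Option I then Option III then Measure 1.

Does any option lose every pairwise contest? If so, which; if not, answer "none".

Option I

Pairwise majorities:
Option I vs Measure 1: Measure 1, 14–5.
Option I vs Option III: Option III wins 10–9.
Option I–Proposal Blue: Proposal Blue 16–3.
Measure 1 vs Option III: 6+4+3+2 = 15 for Measure 1, 4 for Option III — Measure 1 by 15–4.
Measure 1 vs Proposal Blue: Measure 1, 10–9.
Option III vs Proposal Blue: 8 to 11, Proposal Blue.
Only Option I has no wins; Option I is the Condorcet loser.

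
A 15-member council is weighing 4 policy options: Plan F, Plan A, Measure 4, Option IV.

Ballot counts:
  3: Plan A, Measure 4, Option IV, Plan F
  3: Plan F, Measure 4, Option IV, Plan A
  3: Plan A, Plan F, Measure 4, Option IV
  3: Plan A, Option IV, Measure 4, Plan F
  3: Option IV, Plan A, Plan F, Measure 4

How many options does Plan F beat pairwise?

Plan F against each rival (15 council members):
Plan F vs Plan A: Plan F is ranked higher on 3 ballots, Plan A on 12. Plan A wins 12–3.
Plan F–Measure 4: Plan F 9–6.
Plan F vs Option IV: 3+3 = 6 for Plan F, 9 for Option IV — Option IV by 9–6.
Plan F beats Measure 4; loses to Plan A, Option IV — 1 pairwise win.

1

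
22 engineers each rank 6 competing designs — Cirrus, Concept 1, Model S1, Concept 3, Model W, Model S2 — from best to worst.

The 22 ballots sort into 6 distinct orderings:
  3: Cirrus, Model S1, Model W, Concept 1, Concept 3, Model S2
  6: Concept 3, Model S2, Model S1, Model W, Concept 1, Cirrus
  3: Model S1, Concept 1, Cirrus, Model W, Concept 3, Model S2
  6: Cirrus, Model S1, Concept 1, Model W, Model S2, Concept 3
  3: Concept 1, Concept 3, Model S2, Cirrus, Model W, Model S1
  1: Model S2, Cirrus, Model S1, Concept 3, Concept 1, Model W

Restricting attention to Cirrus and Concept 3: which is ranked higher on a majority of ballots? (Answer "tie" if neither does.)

Ballots ranking Cirrus above Concept 3: 3 + 3 + 6 + 1 = 13.
Ballots ranking Concept 3 above Cirrus: 22 − 13 = 9.
Cirrus wins the head-to-head 13–9.

Cirrus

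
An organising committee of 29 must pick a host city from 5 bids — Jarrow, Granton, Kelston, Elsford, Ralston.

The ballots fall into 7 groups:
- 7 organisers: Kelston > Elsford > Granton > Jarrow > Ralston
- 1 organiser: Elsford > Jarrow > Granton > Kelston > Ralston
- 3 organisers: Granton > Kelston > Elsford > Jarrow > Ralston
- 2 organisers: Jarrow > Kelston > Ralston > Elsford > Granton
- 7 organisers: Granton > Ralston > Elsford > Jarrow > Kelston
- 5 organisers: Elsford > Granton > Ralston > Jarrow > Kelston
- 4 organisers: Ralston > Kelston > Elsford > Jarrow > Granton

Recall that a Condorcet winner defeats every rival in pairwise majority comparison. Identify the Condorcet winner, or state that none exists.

none

Pairwise majorities:
Jarrow vs Granton: Granton wins 22–7.
Jarrow vs Kelston: Jarrow, 15–14.
Jarrow vs Elsford: Elsford, 27–2.
Jarrow vs Ralston: 13 to 16, Ralston.
Granton–Kelston: Granton 16–13.
Granton vs Elsford: Elsford wins 19–10.
Granton vs Ralston: Granton is ranked higher on 7+1+3+7+5 = 23 ballots, Ralston on 6. Granton wins 23–6.
Kelston vs Elsford: 16 to 13, Kelston.
Kelston vs Ralston: 13 to 16, Ralston.
Elsford vs Ralston: Elsford, 16–13.
No city is unbeaten: Jarrow loses to Granton; Granton loses to Elsford; Kelston loses to Jarrow; Elsford loses to Kelston; Ralston loses to Granton. In particular Jarrow → Kelston → Elsford → Jarrow is a majority cycle — no Condorcet winner exists.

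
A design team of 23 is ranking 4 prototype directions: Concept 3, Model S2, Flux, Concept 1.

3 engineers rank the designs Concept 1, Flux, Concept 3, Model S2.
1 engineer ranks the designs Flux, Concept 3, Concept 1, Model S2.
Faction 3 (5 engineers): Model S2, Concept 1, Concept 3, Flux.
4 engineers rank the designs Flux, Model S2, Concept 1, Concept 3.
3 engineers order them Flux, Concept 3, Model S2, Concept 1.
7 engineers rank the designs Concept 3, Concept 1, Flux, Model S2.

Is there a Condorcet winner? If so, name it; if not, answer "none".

Pairwise majorities:
Concept 3 vs Model S2: Concept 3, 14–9.
Concept 3–Flux: Concept 3 12–11.
Concept 3 vs Concept 1: Concept 1 wins 12–11.
Model S2 vs Flux: Flux wins 18–5.
Model S2 vs Concept 1: Model S2, 12–11.
Flux–Concept 1: Concept 1 15–8.
Each design drops at least one matchup (Concept 3 loses to Concept 1; Model S2 loses to Concept 3; Flux loses to Concept 3; Concept 1 loses to Model S2); the cycle Concept 3 beats Model S2 beats Concept 1 beats Concept 3 rules out a Condorcet winner.

none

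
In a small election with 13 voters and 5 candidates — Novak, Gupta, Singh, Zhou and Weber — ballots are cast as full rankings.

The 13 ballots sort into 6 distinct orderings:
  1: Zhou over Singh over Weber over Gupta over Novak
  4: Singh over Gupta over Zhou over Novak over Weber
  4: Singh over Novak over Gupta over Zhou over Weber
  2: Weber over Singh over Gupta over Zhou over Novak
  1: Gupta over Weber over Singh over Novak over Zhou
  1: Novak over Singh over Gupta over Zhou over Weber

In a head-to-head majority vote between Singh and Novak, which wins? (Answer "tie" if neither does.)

Ballots ranking Singh above Novak: 1 + 4 + 4 + 2 + 1 = 12.
Ballots ranking Novak above Singh: 13 − 12 = 1.
Singh wins the head-to-head 12–1.

Singh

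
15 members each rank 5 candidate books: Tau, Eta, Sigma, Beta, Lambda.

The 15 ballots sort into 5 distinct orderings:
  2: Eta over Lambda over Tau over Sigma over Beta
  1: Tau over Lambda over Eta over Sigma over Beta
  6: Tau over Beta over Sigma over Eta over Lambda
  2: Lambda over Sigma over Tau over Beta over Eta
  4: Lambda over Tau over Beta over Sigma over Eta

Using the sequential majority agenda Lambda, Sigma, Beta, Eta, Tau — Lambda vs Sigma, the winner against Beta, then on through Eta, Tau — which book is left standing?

Round 1: Lambda vs Sigma — 9–6, Lambda advances.
Round 2: Lambda vs Beta — 9–6, Lambda advances.
Round 3: Lambda vs Eta — 7–8, Eta advances.
Round 4: Eta vs Tau — 2–13, Tau advances.
The agenda winner is Tau.

Tau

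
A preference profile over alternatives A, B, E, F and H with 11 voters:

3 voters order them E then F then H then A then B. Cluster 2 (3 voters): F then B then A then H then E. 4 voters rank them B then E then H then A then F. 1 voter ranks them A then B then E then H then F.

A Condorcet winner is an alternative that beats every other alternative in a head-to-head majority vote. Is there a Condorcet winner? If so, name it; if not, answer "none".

none

Pairwise majorities:
A–B: B 7–4.
A vs E: E, 7–4.
A–F: F 6–5.
A vs H: H wins 7–4.
B vs E: B, 8–3.
B vs F: F wins 6–5.
B vs H: B wins 8–3.
E vs F: E, 8–3.
E vs H: E wins 8–3.
F–H: F 6–5.
No alternative is unbeaten: A loses to B; B loses to F; E loses to B; F loses to E; H loses to B. In particular B beats E beats F beats B is a majority cycle — no Condorcet winner exists.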